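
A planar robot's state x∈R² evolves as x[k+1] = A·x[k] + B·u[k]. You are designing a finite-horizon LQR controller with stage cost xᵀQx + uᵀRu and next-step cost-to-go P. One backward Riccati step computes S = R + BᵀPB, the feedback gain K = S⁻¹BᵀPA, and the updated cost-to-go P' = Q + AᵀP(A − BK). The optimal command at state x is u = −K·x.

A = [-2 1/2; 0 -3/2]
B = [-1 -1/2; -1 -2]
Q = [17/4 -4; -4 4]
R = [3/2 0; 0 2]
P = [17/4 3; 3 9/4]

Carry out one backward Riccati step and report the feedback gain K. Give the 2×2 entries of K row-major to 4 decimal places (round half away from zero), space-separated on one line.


BᵀP = [-7.2500 -5.2500; -8.1250 -6.0000]
S = R + BᵀPB = [3/2 0; 0 2] + [12.5000 14.1250; 14.1250 16.0625] = [14.0000 14.1250; 14.1250 18.0625]
BᵀPA = [14.5000 4.2500; 16.2500 4.9375]
K = S⁻¹·BᵀPA = [0.6067 0.1316; 0.4252 0.1704]
A−BK = [-1.1807 0.7168; 1.4571 -1.0275]
AᵀP(A−BK) = [1.2931 0.0720; 0.0720 0.2241]
P' = Q + AᵀP(A−BK) = [5.5431 -3.9280; -3.9280 4.2241]
tr(P') = 9.7672

0.6067 0.1316 0.4252 0.1704


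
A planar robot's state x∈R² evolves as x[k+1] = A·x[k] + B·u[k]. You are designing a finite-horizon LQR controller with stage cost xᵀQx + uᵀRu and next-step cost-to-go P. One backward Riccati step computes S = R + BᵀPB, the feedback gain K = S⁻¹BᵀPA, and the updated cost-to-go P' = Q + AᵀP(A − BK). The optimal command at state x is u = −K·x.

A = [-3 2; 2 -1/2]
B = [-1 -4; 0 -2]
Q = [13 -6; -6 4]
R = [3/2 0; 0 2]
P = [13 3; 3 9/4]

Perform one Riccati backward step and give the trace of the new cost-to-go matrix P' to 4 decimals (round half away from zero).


32.0321

BᵀP = [-13.0000 -3.0000; -58.0000 -16.5000]
S = R + BᵀPB = [3/2 0; 0 2] + [13.0000 58.0000; 58.0000 265.0000] = [14.5000 58.0000; 58.0000 267.0000]
BᵀPA = [33.0000 -24.5000; 141.0000 -107.7500]
K = S⁻¹·BᵀPA = [1.2473 -0.5754; 0.2571 -0.2786]
A−BK = [-0.7241 0.3103; 2.5143 -1.0571]
AᵀP(A−BK) = [12.5823 -5.4842; -5.4842 2.4499]
P' = Q + AᵀP(A−BK) = [25.5823 -11.4842; -11.4842 6.4499]
tr(P') = 32.0321


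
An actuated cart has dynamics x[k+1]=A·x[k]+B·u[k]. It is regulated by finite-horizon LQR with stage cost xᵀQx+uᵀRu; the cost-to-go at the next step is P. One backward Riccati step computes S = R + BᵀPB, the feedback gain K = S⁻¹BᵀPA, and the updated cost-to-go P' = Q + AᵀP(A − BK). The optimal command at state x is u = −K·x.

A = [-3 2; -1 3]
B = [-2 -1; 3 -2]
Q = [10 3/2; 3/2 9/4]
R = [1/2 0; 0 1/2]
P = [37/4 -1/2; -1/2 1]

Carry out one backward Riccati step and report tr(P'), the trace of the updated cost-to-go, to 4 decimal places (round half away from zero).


15.0833

BᵀP = [-20.0000 4.0000; -8.2500 -1.5000]
S = R + BᵀPB = [1/2 0; 0 1/2] + [52.0000 12.0000; 12.0000 11.2500] = [52.5000 12.0000; 12.0000 11.7500]
BᵀPA = [56.0000 -28.0000; 26.2500 -21.0000]
K = S⁻¹·BᵀPA = [0.7254 -0.1628; 1.4933 -1.6209]
A−BK = [-0.0560 0.0534; -0.1895 0.2466]
AᵀP(A−BK) = [1.4323 -1.3317; -1.3317 1.4010]
P' = Q + AᵀP(A−BK) = [11.4323 0.1683; 0.1683 3.6510]
tr(P') = 15.0833


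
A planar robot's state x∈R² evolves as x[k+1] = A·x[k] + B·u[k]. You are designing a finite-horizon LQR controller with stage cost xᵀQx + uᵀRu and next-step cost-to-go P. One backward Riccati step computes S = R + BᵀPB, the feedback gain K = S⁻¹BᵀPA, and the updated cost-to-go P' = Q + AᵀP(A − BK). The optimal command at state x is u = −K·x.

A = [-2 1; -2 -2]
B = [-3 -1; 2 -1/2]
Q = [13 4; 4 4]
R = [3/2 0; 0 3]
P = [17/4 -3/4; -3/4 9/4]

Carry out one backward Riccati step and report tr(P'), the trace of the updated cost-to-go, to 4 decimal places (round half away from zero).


BᵀP = [-14.2500 6.7500; -3.8750 -0.3750]
S = R + BᵀPB = [3/2 0; 0 3] + [56.2500 10.8750; 10.8750 4.0625] = [57.7500 10.8750; 10.8750 7.0625]
BᵀPA = [15.0000 -27.7500; 8.5000 -3.1250]
K = S⁻¹·BᵀPA = [0.0466 -0.5594; 1.1318 0.4189]
A−BK = [-0.7284 -0.2593; -1.5274 -0.6717]
AᵀP(A−BK) = [9.6808 3.8304; 3.8304 2.0356]
P' = Q + AᵀP(A−BK) = [22.6808 7.8304; 7.8304 6.0356]
tr(P') = 28.7164

28.7164


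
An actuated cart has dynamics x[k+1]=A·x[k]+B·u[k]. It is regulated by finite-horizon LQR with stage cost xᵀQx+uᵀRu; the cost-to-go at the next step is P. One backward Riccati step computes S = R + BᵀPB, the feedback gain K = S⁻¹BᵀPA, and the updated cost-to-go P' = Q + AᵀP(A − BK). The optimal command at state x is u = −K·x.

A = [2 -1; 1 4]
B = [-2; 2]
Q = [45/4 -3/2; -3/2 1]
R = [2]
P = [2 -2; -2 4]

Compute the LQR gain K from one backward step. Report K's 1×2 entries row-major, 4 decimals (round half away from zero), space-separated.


-0.0952 1.3333

BᵀP = [-8.0000 12.0000]
S = R + BᵀPB = [2] + [40.0000] = [42.0000]
BᵀPA = [-4.0000 56.0000]
K = S⁻¹·BᵀPA = [-0.0952 1.3333]
A−BK = [1.8095 1.6667; 1.1905 1.3333]
AᵀP(A−BK) = [3.6190 3.3333; 3.3333 7.3333]
P' = Q + AᵀP(A−BK) = [14.8690 1.8333; 1.8333 8.3333]
tr(P') = 23.2024


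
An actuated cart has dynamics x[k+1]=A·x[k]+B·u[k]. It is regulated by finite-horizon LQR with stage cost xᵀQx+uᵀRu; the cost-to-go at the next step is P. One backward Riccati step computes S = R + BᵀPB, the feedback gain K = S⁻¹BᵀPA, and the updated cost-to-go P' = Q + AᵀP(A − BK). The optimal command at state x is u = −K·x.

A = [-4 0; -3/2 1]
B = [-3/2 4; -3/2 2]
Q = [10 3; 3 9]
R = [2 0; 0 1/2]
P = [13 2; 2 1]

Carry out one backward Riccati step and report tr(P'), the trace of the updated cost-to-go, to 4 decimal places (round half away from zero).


BᵀP = [-22.5000 -4.5000; 56.0000 10.0000]
S = R + BᵀPB = [2 0; 0 1/2] + [40.5000 -99.0000; -99.0000 244.0000] = [42.5000 -99.0000; -99.0000 244.5000]
BᵀPA = [96.7500 -4.5000; -239.0000 10.0000]
K = S⁻¹·BᵀPA = [-0.0095 -0.1868; -0.9814 -0.0347]
A−BK = [-0.0888 -0.1413; 0.4484 0.7893]
AᵀP(A−BK) = [0.6261 0.2708; 0.2708 0.5068]
P' = Q + AᵀP(A−BK) = [10.6261 3.2708; 3.2708 9.5068]
tr(P') = 20.1328

20.1328


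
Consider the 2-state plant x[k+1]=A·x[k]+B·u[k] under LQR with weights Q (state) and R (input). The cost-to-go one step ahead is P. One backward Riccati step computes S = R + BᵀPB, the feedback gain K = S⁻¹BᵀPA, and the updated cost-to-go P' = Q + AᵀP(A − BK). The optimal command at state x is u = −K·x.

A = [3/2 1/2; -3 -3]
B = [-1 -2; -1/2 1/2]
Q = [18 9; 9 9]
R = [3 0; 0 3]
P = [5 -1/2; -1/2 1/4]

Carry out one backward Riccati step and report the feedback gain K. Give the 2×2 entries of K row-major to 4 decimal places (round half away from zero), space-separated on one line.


BᵀP = [-4.7500 0.3750; -10.2500 1.1250]
S = R + BᵀPB = [3 0; 0 3] + [4.5625 9.6875; 9.6875 21.0625] = [7.5625 9.6875; 9.6875 24.0625]
BᵀPA = [-8.2500 -3.5000; -18.7500 -8.5000]
K = S⁻¹·BᵀPA = [-0.1915 -0.0213; -0.7021 -0.3447]
A−BK = [-0.0957 -0.2106; -2.7447 -2.8383]
AᵀP(A−BK) = [3.2553 2.3617; 2.3617 1.9957]
P' = Q + AᵀP(A−BK) = [21.2553 11.3617; 11.3617 10.9957]
tr(P') = 32.2511

-0.1915 -0.0213 -0.7021 -0.3447


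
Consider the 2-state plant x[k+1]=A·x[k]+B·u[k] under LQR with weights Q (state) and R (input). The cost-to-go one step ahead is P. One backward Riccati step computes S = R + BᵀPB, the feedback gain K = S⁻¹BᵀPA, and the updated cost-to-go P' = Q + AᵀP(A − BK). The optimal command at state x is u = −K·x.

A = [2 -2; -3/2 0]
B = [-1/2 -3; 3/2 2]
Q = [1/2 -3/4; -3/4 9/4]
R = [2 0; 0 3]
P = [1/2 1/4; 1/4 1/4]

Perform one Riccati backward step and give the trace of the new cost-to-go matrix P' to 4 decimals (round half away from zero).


BᵀP = [0.1250 0.2500; -1.0000 -0.2500]
S = R + BᵀPB = [2 0; 0 3] + [0.3125 0.1250; 0.1250 2.5000] = [2.3125 0.1250; 0.1250 5.5000]
BᵀPA = [-0.1250 -0.2500; -1.6250 2.0000]
K = S⁻¹·BᵀPA = [-0.0381 -0.1279; -0.2946 0.3665]
A−BK = [1.0972 -0.9643; -0.8536 -0.5412]
AᵀP(A−BK) = [0.5790 -0.6704; -0.6704 1.2349]
P' = Q + AᵀP(A−BK) = [1.0790 -1.4204; -1.4204 3.4849]
tr(P') = 4.5640

4.5640


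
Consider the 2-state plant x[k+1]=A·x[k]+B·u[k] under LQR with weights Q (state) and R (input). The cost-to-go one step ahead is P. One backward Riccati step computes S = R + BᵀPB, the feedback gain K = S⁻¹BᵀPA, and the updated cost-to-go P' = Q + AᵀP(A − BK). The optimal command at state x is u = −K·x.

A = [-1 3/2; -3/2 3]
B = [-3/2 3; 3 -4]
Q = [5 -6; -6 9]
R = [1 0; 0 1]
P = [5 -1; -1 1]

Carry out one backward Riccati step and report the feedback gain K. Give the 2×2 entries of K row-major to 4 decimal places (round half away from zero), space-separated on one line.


-0.6496 1.1752 -0.4727 0.7636

BᵀP = [-10.5000 4.5000; 19.0000 -7.0000]
S = R + BᵀPB = [1 0; 0 1] + [29.2500 -49.5000; -49.5000 85.0000] = [30.2500 -49.5000; -49.5000 86.0000]
BᵀPA = [3.7500 -2.2500; -8.5000 7.5000]
K = S⁻¹·BᵀPA = [-0.6496 1.1752; -0.4727 0.7636]
A−BK = [-0.5562 0.9719; -1.4421 2.5289]
AᵀP(A−BK) = [2.6678 -4.6661; -4.6661 8.1669]
P' = Q + AᵀP(A−BK) = [7.6678 -10.6661; -10.6661 17.1669]
tr(P') = 24.8347


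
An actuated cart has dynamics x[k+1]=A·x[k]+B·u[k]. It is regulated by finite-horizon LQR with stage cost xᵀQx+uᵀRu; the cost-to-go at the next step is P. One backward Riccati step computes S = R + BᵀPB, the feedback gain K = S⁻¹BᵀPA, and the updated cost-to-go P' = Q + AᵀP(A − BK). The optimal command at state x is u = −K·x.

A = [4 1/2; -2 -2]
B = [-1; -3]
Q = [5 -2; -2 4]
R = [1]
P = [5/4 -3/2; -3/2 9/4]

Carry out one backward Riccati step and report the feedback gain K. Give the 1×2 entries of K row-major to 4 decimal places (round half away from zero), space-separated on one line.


1.7407 0.8981

BᵀP = [3.2500 -5.2500]
S = R + BᵀPB = [1] + [12.5000] = [13.5000]
BᵀPA = [23.5000 12.1250]
K = S⁻¹·BᵀPA = [1.7407 0.8981]
A−BK = [5.7407 1.3981; 3.2222 0.6944]
AᵀP(A−BK) = [12.0926 3.8935; 3.8935 1.4225]
P' = Q + AᵀP(A−BK) = [17.0926 1.8935; 1.8935 5.4225]
tr(P') = 22.5150


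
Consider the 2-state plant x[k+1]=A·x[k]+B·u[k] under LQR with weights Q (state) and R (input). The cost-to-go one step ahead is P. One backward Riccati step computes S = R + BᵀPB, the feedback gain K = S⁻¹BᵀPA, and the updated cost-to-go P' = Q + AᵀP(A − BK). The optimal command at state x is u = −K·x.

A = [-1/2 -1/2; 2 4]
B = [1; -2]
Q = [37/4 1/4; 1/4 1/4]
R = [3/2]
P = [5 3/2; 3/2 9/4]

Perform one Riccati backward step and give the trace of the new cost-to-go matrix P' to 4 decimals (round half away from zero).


BᵀP = [2.0000 -3.0000]
S = R + BᵀPB = [3/2] + [8.0000] = [9.5000]
BᵀPA = [-7.0000 -13.0000]
K = S⁻¹·BᵀPA = [-0.7368 -1.3684]
A−BK = [0.2368 0.8684; 0.5263 1.2632]
AᵀP(A−BK) = [2.0921 5.1711; 5.1711 13.4605]
P' = Q + AᵀP(A−BK) = [11.3421 5.4211; 5.4211 13.7105]
tr(P') = 25.0526

25.0526


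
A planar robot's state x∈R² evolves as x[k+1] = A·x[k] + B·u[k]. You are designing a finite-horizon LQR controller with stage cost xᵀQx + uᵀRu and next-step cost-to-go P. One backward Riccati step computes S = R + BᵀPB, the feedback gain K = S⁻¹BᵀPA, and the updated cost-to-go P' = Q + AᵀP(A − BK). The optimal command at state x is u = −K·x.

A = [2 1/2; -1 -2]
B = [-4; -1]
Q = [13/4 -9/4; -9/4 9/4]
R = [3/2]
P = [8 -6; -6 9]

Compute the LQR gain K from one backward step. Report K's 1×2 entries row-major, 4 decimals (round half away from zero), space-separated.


-0.7403 -0.4751

BᵀP = [-26.0000 15.0000]
S = R + BᵀPB = [3/2] + [89.0000] = [90.5000]
BᵀPA = [-67.0000 -43.0000]
K = S⁻¹·BᵀPA = [-0.7403 -0.4751]
A−BK = [-0.9613 -1.4006; -1.7403 -2.4751]
AᵀP(A−BK) = [15.3978 21.1657; 21.1657 29.5691]
P' = Q + AᵀP(A−BK) = [18.6478 18.9157; 18.9157 31.8191]
tr(P') = 50.4669


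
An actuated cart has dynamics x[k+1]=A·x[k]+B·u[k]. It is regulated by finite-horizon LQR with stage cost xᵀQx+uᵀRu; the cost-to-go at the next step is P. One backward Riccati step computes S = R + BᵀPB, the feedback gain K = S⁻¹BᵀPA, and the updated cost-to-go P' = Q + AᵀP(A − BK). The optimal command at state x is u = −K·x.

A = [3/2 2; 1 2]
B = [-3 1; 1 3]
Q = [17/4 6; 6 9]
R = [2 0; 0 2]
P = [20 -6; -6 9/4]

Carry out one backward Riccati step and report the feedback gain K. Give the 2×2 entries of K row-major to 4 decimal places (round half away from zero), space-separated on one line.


BᵀP = [-66.0000 20.2500; 2.0000 0.7500]
S = R + BᵀPB = [2 0; 0 2] + [218.2500 -5.2500; -5.2500 4.2500] = [220.2500 -5.2500; -5.2500 6.2500]
BᵀPA = [-78.7500 -91.5000; 3.7500 5.5000]
K = S⁻¹·BᵀPA = [-0.3503 -0.4025; 0.3058 0.5419]
A−BK = [0.1434 0.2506; 0.4329 0.7769]
AᵀP(A−BK) = [0.5204 0.7695; 0.7695 1.1890]
P' = Q + AᵀP(A−BK) = [4.7704 6.7695; 6.7695 10.1890]
tr(P') = 14.9594

-0.3503 -0.4025 0.3058 0.5419


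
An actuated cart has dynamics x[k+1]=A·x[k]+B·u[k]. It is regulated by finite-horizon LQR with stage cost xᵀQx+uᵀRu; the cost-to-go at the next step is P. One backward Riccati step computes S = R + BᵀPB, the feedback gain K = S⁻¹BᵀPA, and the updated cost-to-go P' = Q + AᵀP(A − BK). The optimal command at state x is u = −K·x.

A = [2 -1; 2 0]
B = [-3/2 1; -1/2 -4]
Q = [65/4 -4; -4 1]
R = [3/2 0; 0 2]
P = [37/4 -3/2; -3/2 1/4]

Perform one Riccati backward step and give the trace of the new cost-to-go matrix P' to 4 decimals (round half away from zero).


BᵀP = [-13.1250 2.1250; 15.2500 -2.5000]
S = R + BᵀPB = [3/2 0; 0 2] + [18.6250 -21.6250; -21.6250 25.2500] = [20.1250 -21.6250; -21.6250 27.2500]
BᵀPA = [-22.0000 13.1250; 25.5000 -15.2500]
K = S⁻¹·BᵀPA = [-0.5951 0.3451; 0.4635 -0.2857]
A−BK = [0.6438 -0.1966; 3.5566 -0.9704]
AᵀP(A−BK) = [1.0880 -0.6206; -0.6206 0.3625]
P' = Q + AᵀP(A−BK) = [17.3380 -4.6206; -4.6206 1.3625]
tr(P') = 18.7006

18.7006


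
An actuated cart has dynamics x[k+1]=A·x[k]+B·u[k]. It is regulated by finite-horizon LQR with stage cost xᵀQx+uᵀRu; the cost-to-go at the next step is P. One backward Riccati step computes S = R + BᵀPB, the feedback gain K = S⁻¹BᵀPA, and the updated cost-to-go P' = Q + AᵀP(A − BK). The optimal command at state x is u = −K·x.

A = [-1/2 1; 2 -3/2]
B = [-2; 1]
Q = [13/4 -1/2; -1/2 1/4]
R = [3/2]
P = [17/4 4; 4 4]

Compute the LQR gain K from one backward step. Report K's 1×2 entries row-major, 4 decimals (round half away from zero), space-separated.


-0.8846 0.2308

BᵀP = [-4.5000 -4.0000]
S = R + BᵀPB = [3/2] + [5.0000] = [6.5000]
BᵀPA = [-5.7500 1.5000]
K = S⁻¹·BᵀPA = [-0.8846 0.2308]
A−BK = [-2.2692 1.4615; 2.8846 -1.7308]
AᵀP(A−BK) = [3.9760 -1.7981; -1.7981 0.9038]
P' = Q + AᵀP(A−BK) = [7.2260 -2.2981; -2.2981 1.1538]
tr(P') = 8.3798


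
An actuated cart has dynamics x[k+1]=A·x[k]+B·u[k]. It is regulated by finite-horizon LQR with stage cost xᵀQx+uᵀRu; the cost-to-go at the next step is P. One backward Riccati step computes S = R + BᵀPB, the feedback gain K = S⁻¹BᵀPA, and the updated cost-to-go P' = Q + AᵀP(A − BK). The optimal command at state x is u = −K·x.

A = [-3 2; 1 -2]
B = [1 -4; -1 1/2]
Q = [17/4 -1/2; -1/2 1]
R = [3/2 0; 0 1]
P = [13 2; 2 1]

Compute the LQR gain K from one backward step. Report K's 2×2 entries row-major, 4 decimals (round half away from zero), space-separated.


-0.2624 0.5697 0.6663 -0.3092

BᵀP = [11.0000 1.0000; -51.0000 -7.5000]
S = R + BᵀPB = [3/2 0; 0 1] + [10.0000 -43.5000; -43.5000 200.2500] = [11.5000 -43.5000; -43.5000 201.2500]
BᵀPA = [-32.0000 20.0000; 145.5000 -87.0000]
K = S⁻¹·BᵀPA = [-0.2624 0.5697; 0.6663 -0.3092]
A−BK = [-0.0725 0.1937; 0.4045 -1.2757]
AᵀP(A−BK) = [0.6618 -0.7871; -0.7871 1.7092]
P' = Q + AᵀP(A−BK) = [4.9118 -1.2871; -1.2871 2.7092]
tr(P') = 7.6210


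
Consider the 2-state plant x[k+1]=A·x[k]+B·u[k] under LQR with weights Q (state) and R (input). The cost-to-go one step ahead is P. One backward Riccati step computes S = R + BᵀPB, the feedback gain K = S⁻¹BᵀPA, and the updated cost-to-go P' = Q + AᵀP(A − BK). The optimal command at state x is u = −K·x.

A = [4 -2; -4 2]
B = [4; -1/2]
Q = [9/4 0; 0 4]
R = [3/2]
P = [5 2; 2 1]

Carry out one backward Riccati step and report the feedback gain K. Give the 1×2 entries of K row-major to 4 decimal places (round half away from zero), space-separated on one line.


BᵀP = [19.0000 7.5000]
S = R + BᵀPB = [3/2] + [72.2500] = [73.7500]
BᵀPA = [46.0000 -23.0000]
K = S⁻¹·BᵀPA = [0.6237 -0.3119]
A−BK = [1.5051 -0.7525; -3.6881 1.8441]
AᵀP(A−BK) = [3.3085 -1.6542; -1.6542 0.8271]
P' = Q + AᵀP(A−BK) = [5.5585 -1.6542; -1.6542 4.8271]
tr(P') = 10.3856

0.6237 -0.3119


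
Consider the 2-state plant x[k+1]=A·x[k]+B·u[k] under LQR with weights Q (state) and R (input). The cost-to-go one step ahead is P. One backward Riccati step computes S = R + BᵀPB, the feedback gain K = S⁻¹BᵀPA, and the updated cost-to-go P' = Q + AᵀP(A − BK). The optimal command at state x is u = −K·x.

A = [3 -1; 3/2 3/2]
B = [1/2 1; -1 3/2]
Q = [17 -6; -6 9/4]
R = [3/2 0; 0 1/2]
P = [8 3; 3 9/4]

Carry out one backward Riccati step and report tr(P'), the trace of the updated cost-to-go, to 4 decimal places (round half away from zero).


25.4994

BᵀP = [1.0000 -0.7500; 12.5000 6.3750]
S = R + BᵀPB = [3/2 0; 0 1/2] + [1.2500 -0.1250; -0.1250 22.0625] = [2.7500 -0.1250; -0.1250 22.5625]
BᵀPA = [1.8750 -2.1250; 47.0625 -2.9375]
K = S⁻¹·BᵀPA = [0.7768 -0.7788; 2.0902 -0.1345]
A−BK = [0.5214 -0.4761; -0.8584 0.9229]
AᵀP(A−BK) = [4.2370 -2.1469; -2.1469 2.0123]
P' = Q + AᵀP(A−BK) = [21.2370 -8.1469; -8.1469 4.2623]
tr(P') = 25.4994


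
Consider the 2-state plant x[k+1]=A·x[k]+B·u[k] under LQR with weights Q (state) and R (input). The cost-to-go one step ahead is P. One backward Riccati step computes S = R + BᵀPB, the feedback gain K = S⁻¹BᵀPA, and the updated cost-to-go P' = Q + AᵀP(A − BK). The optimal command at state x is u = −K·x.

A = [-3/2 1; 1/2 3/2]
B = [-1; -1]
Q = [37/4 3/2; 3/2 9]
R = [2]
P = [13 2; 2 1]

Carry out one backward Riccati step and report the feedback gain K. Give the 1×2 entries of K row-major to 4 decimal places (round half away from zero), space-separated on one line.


BᵀP = [-15.0000 -3.0000]
S = R + BᵀPB = [2] + [18.0000] = [20.0000]
BᵀPA = [21.0000 -19.5000]
K = S⁻¹·BᵀPA = [1.0500 -0.9750]
A−BK = [-0.4500 0.0250; 1.5500 0.5250]
AᵀP(A−BK) = [4.4500 -1.7750; -1.7750 2.2375]
P' = Q + AᵀP(A−BK) = [13.7000 -0.2750; -0.2750 11.2375]
tr(P') = 24.9375

1.0500 -0.9750


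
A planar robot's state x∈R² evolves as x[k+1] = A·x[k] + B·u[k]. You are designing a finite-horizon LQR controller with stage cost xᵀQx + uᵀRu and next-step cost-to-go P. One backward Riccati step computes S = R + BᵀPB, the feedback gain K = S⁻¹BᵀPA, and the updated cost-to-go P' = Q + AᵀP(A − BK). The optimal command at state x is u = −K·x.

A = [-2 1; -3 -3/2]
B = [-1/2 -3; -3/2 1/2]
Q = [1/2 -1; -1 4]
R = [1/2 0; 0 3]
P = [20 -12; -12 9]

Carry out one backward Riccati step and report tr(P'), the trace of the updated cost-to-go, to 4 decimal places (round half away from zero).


7.6945

BᵀP = [8.0000 -7.5000; -66.0000 40.5000]
S = R + BᵀPB = [1/2 0; 0 3] + [7.2500 -27.7500; -27.7500 218.2500] = [7.7500 -27.7500; -27.7500 221.2500]
BᵀPA = [6.5000 19.2500; 10.5000 -126.7500]
K = S⁻¹·BᵀPA = [1.8309 0.7852; 0.2771 -0.4744]
A−BK = [-0.2533 -0.0306; -0.3922 -0.0850]
AᵀP(A−BK) = [2.1898 0.3771; 0.3771 1.0048]
P' = Q + AᵀP(A−BK) = [2.6898 -0.6229; -0.6229 5.0048]
tr(P') = 7.6945


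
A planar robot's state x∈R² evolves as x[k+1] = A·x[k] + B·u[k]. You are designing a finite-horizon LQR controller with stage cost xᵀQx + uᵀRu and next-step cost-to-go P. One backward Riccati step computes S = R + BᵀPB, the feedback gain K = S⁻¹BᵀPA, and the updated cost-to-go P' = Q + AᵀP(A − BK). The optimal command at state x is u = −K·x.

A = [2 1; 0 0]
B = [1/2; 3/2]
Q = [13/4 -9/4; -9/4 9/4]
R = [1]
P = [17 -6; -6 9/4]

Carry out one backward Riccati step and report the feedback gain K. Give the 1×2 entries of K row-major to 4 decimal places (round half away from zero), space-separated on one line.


BᵀP = [-0.5000 0.3750]
S = R + BᵀPB = [1] + [0.3125] = [1.3125]
BᵀPA = [-1.0000 -0.5000]
K = S⁻¹·BᵀPA = [-0.7619 -0.3810]
A−BK = [2.3810 1.1905; 1.1429 0.5714]
AᵀP(A−BK) = [67.2381 33.6190; 33.6190 16.8095]
P' = Q + AᵀP(A−BK) = [70.4881 31.3690; 31.3690 19.0595]
tr(P') = 89.5476

-0.7619 -0.3810


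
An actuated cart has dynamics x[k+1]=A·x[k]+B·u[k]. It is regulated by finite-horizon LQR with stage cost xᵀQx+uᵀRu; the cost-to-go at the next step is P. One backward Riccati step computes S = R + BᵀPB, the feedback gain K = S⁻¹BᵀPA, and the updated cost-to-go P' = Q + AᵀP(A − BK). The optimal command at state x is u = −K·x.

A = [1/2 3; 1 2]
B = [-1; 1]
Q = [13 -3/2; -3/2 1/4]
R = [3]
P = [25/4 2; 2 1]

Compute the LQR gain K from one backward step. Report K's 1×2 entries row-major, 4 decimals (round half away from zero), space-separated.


-0.5000 -2.3600

BᵀP = [-4.2500 -1.0000]
S = R + BᵀPB = [3] + [3.2500] = [6.2500]
BᵀPA = [-3.1250 -14.7500]
K = S⁻¹·BᵀPA = [-0.5000 -2.3600]
A−BK = [0.0000 0.6400; 1.5000 4.3600]
AᵀP(A−BK) = [3.0000 12.0000; 12.0000 49.4400]
P' = Q + AᵀP(A−BK) = [16.0000 10.5000; 10.5000 49.6900]
tr(P') = 65.6900


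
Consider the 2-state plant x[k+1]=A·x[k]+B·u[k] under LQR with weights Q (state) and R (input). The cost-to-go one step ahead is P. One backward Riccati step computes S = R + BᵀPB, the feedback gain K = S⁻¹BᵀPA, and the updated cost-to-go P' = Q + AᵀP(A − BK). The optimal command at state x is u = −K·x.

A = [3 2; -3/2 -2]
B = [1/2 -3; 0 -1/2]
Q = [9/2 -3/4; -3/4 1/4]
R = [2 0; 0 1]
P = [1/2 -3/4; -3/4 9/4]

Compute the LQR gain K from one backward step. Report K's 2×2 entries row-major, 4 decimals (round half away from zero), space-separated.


0.2770 0.2870 -1.2870 -1.1380

BᵀP = [0.2500 -0.3750; -1.1250 1.1250]
S = R + BᵀPB = [2 0; 0 1] + [0.1250 -0.5625; -0.5625 2.8125] = [2.1250 -0.5625; -0.5625 3.8125]
BᵀPA = [1.3125 1.2500; -5.0625 -4.5000]
K = S⁻¹·BᵀPA = [0.2770 0.2870; -1.2870 -1.1380]
A−BK = [-0.9995 -1.5575; -2.1435 -2.5690]
AᵀP(A−BK) = [9.4335 10.3623; 10.3623 11.5203]
P' = Q + AᵀP(A−BK) = [13.9335 9.6123; 9.6123 11.7703]
tr(P') = 25.7038


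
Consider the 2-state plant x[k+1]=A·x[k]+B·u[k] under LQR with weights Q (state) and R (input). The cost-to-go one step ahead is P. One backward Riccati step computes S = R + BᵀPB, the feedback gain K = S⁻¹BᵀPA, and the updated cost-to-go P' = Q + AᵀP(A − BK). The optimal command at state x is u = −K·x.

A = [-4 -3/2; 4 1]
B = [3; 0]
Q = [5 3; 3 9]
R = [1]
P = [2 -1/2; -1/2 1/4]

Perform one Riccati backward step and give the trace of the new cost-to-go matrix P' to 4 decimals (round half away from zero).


BᵀP = [6.0000 -1.5000]
S = R + BᵀPB = [1] + [18.0000] = [19.0000]
BᵀPA = [-30.0000 -10.5000]
K = S⁻¹·BᵀPA = [-1.5789 -0.5526]
A−BK = [0.7368 0.1579; 4.0000 1.0000]
AᵀP(A−BK) = [4.6316 1.4211; 1.4211 0.4474]
P' = Q + AᵀP(A−BK) = [9.6316 4.4211; 4.4211 9.4474]
tr(P') = 19.0789

19.0789


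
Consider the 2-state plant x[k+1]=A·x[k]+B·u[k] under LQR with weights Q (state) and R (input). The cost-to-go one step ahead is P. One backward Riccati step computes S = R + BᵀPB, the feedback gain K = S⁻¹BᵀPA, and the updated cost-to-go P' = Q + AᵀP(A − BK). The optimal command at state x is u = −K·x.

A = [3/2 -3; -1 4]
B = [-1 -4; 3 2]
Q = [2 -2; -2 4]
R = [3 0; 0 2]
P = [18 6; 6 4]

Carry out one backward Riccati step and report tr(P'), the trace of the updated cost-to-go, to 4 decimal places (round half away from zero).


9.3383

BᵀP = [0.0000 6.0000; -60.0000 -16.0000]
S = R + BᵀPB = [3 0; 0 2] + [18.0000 12.0000; 12.0000 208.0000] = [21.0000 12.0000; 12.0000 210.0000]
BᵀPA = [-6.0000 24.0000; -74.0000 116.0000]
K = S⁻¹·BᵀPA = [-0.0872 0.8551; -0.3474 0.5035]
A−BK = [0.0232 -0.1308; -0.0436 0.4276]
AᵀP(A−BK) = [0.2693 -0.6090; -0.6090 3.0689]
P' = Q + AᵀP(A−BK) = [2.2693 -2.6090; -2.6090 7.0689]
tr(P') = 9.3383


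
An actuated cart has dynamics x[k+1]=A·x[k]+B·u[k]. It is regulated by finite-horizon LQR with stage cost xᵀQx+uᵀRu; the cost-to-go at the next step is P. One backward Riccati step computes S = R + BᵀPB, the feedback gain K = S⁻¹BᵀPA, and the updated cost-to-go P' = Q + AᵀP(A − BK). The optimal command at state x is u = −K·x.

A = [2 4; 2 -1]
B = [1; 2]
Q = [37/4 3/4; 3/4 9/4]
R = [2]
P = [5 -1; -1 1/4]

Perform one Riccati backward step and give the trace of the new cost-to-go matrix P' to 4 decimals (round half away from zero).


67.4375

BᵀP = [3.0000 -0.5000]
S = R + BᵀPB = [2] + [2.0000] = [4.0000]
BᵀPA = [5.0000 12.5000]
K = S⁻¹·BᵀPA = [1.2500 3.1250]
A−BK = [0.7500 0.8750; -0.5000 -7.2500]
AᵀP(A−BK) = [6.7500 17.8750; 17.8750 49.1875]
P' = Q + AᵀP(A−BK) = [16.0000 18.6250; 18.6250 51.4375]
tr(P') = 67.4375


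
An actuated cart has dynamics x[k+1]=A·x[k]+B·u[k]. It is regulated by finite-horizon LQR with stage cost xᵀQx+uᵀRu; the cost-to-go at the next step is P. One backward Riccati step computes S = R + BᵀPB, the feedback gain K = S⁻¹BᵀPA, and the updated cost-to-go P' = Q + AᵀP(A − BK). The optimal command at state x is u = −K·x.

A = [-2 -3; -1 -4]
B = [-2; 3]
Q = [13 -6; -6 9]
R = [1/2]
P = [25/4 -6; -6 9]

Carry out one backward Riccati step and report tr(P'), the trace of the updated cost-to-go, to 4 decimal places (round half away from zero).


BᵀP = [-30.5000 39.0000]
S = R + BᵀPB = [1/2] + [178.0000] = [178.5000]
BᵀPA = [22.0000 -64.5000]
K = S⁻¹·BᵀPA = [0.1232 -0.3613]
A−BK = [-1.7535 -3.7227; -1.3697 -2.9160]
AᵀP(A−BK) = [7.2885 15.4496; 15.4496 32.9433]
P' = Q + AᵀP(A−BK) = [20.2885 9.4496; 9.4496 41.9433]
tr(P') = 62.2318

62.2318


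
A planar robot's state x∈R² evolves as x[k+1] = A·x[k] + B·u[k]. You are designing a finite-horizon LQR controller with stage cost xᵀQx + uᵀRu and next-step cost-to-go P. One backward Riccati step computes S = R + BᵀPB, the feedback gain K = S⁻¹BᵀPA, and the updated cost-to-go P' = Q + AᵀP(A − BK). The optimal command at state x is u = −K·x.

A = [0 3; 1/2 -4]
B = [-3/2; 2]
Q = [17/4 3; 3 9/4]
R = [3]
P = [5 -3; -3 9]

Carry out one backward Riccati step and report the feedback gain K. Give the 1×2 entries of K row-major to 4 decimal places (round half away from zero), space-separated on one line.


0.1648 -1.9121

BᵀP = [-13.5000 22.5000]
S = R + BᵀPB = [3] + [65.2500] = [68.2500]
BᵀPA = [11.2500 -130.5000]
K = S⁻¹·BᵀPA = [0.1648 -1.9121]
A−BK = [0.2473 0.1319; 0.1703 -0.1758]
AᵀP(A−BK) = [0.3956 -0.9890; -0.9890 11.4725]
P' = Q + AᵀP(A−BK) = [4.6456 2.0110; 2.0110 13.7225]
tr(P') = 18.3681


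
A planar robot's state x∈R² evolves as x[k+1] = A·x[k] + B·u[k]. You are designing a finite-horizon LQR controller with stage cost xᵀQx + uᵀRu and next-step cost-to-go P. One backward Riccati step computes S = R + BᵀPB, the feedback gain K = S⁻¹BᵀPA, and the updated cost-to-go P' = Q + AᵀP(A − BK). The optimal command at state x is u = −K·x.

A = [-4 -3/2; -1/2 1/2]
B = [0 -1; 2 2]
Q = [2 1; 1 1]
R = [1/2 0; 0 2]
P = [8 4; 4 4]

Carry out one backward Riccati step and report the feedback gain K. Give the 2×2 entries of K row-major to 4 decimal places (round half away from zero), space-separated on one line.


BᵀP = [8.0000 8.0000; 0.0000 4.0000]
S = R + BᵀPB = [1/2 0; 0 2] + [16.0000 8.0000; 8.0000 8.0000] = [16.5000 8.0000; 8.0000 10.0000]
BᵀPA = [-36.0000 -8.0000; -2.0000 2.0000]
K = S⁻¹·BᵀPA = [-3.4059 -0.9505; 2.5248 0.9604]
A−BK = [-1.4752 -0.5396; 1.2624 0.4802]
AᵀP(A−BK) = [27.4356 9.7030; 9.7030 3.4752]
P' = Q + AᵀP(A−BK) = [29.4356 10.7030; 10.7030 4.4752]
tr(P') = 33.9109

-3.4059 -0.9505 2.5248 0.9604


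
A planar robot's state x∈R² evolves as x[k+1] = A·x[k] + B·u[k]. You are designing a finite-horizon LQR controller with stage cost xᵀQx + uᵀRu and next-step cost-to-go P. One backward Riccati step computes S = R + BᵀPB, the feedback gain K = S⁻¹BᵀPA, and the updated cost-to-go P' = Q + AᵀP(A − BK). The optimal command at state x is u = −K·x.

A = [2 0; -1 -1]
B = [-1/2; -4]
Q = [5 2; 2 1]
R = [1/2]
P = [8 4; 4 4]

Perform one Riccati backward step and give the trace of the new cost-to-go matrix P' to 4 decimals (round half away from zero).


BᵀP = [-20.0000 -18.0000]
S = R + BᵀPB = [1/2] + [82.0000] = [82.5000]
BᵀPA = [-22.0000 18.0000]
K = S⁻¹·BᵀPA = [-0.2667 0.2182]
A−BK = [1.8667 0.1091; -2.0667 -0.1273]
AᵀP(A−BK) = [14.1333 0.8000; 0.8000 0.0727]
P' = Q + AᵀP(A−BK) = [19.1333 2.8000; 2.8000 1.0727]
tr(P') = 20.2061

20.2061


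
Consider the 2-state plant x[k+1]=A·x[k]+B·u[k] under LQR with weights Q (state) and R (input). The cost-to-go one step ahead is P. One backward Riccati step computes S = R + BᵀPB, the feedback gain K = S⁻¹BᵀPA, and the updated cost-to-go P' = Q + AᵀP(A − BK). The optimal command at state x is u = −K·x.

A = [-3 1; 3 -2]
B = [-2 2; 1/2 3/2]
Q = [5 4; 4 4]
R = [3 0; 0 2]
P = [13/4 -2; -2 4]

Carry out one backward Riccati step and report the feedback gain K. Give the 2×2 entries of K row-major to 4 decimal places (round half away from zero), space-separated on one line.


2.1250 -1.0972 0.6875 -0.5903

BᵀP = [-7.5000 6.0000; 3.5000 2.0000]
S = R + BᵀPB = [3 0; 0 2] + [18.0000 -6.0000; -6.0000 10.0000] = [21.0000 -6.0000; -6.0000 12.0000]
BᵀPA = [40.5000 -19.5000; -4.5000 -0.5000]
K = S⁻¹·BᵀPA = [2.1250 -1.0972; 0.6875 -0.5903]
A−BK = [-0.1250 -0.0139; 0.9063 -0.5660]
AᵀP(A−BK) = [18.2813 -9.9688; -9.9688 5.5590]
P' = Q + AᵀP(A−BK) = [23.2813 -5.9688; -5.9688 9.5590]
tr(P') = 32.8403


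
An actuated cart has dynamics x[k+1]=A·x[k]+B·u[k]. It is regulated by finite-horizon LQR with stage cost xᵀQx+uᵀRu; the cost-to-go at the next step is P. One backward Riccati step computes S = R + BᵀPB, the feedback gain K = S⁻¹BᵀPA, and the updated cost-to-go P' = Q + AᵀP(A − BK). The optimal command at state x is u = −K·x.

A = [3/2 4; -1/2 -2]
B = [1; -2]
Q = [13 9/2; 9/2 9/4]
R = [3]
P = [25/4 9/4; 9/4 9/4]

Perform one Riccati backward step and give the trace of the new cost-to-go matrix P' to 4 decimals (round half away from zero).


BᵀP = [1.7500 -2.2500]
S = R + BᵀPB = [3] + [6.2500] = [9.2500]
BᵀPA = [3.7500 11.5000]
K = S⁻¹·BᵀPA = [0.4054 1.2432]
A−BK = [1.0946 2.7568; 0.3108 0.4865]
AᵀP(A−BK) = [9.7297 23.8378; 23.8378 58.7027]
P' = Q + AᵀP(A−BK) = [22.7297 28.3378; 28.3378 60.9527]
tr(P') = 83.6824

83.6824


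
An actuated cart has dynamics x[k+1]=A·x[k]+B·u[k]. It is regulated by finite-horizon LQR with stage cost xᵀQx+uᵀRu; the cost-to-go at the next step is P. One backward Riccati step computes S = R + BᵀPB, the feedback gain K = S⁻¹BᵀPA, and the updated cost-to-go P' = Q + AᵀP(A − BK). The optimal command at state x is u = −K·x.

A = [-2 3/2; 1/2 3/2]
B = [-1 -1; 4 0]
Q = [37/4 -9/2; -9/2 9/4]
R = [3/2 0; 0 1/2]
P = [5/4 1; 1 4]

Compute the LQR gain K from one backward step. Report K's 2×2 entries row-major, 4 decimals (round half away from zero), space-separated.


BᵀP = [2.7500 15.0000; -1.2500 -1.0000]
S = R + BᵀPB = [3/2 0; 0 1/2] + [57.2500 -2.7500; -2.7500 1.2500] = [58.7500 -2.7500; -2.7500 1.7500]
BᵀPA = [2.0000 26.6250; 2.0000 -3.3750]
K = S⁻¹·BᵀPA = [0.0945 0.3917; 1.2913 -1.3130]
A−BK = [-0.6142 0.5787; 0.1220 -0.0669]
AᵀP(A−BK) = [1.2283 -1.1575; -1.1575 1.4513]
P' = Q + AᵀP(A−BK) = [10.4783 -5.6575; -5.6575 3.7013]
tr(P') = 14.1796

0.0945 0.3917 1.2913 -1.3130


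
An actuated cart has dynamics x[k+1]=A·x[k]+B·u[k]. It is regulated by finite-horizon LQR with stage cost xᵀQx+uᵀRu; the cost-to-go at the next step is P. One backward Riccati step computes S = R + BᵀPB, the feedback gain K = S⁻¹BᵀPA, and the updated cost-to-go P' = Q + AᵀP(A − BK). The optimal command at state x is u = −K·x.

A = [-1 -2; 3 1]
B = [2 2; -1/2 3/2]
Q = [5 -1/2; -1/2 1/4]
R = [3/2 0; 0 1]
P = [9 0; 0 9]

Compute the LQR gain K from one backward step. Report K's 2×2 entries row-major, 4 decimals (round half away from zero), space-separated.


-1.7333 -1.1693 1.2786 0.2044

BᵀP = [18.0000 -4.5000; 18.0000 13.5000]
S = R + BᵀPB = [3/2 0; 0 1] + [38.2500 29.2500; 29.2500 56.2500] = [39.7500 29.2500; 29.2500 57.2500]
BᵀPA = [-31.5000 -40.5000; 22.5000 -22.5000]
K = S⁻¹·BᵀPA = [-1.7333 -1.1693; 1.2786 0.2044]
A−BK = [-0.0906 -0.0702; 0.2155 0.1088]
AᵀP(A−BK) = [6.6330 3.5696; 3.5696 2.2435]
P' = Q + AᵀP(A−BK) = [11.6330 3.0696; 3.0696 2.4935]
tr(P') = 14.1264


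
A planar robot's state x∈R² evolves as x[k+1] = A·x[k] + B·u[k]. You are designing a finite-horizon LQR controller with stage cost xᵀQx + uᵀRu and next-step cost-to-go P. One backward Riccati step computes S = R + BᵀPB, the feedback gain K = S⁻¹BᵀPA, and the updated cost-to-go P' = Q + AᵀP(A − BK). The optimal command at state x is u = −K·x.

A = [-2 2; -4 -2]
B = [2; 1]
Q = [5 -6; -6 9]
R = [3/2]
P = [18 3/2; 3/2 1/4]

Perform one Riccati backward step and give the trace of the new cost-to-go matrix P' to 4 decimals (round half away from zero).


BᵀP = [37.5000 3.2500]
S = R + BᵀPB = [3/2] + [78.2500] = [79.7500]
BᵀPA = [-88.0000 68.5000]
K = S⁻¹·BᵀPA = [-1.1034 0.8589]
A−BK = [0.2069 0.2821; -2.8966 -2.8589]
AᵀP(A−BK) = [2.8966 -0.4138; -0.4138 2.1630]
P' = Q + AᵀP(A−BK) = [7.8966 -6.4138; -6.4138 11.1630]
tr(P') = 19.0596

19.0596


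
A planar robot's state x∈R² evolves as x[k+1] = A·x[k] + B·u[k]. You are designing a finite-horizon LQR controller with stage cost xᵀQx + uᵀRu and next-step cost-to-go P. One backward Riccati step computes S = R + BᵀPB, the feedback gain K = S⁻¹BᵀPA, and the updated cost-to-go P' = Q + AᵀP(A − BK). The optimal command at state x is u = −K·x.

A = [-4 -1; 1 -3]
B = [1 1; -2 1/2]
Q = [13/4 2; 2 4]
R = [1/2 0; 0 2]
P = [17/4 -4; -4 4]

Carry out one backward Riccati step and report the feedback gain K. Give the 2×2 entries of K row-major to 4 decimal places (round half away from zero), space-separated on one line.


BᵀP = [12.2500 -12.0000; 2.2500 -2.0000]
S = R + BᵀPB = [1/2 0; 0 2] + [36.2500 6.2500; 6.2500 1.2500] = [36.7500 6.2500; 6.2500 3.2500]
BᵀPA = [-61.0000 23.7500; -11.0000 3.7500]
K = S⁻¹·BᵀPA = [-1.6112 0.6687; -0.2862 -0.1322]
A−BK = [-2.1026 -1.5365; -2.0793 -1.5964]
AᵀP(A−BK) = [2.5692 0.3390; 0.3390 0.8631]
P' = Q + AᵀP(A−BK) = [5.8192 2.3390; 2.3390 4.8631]
tr(P') = 10.6823

-1.6112 0.6687 -0.2862 -0.1322


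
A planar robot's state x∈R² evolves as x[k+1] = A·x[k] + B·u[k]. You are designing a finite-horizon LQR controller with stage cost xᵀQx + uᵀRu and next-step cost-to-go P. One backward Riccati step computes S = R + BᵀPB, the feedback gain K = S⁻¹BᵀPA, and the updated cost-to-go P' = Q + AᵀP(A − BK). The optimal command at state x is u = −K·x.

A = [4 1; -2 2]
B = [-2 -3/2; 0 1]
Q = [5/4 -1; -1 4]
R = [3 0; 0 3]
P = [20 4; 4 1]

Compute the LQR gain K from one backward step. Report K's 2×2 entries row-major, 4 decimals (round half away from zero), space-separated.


BᵀP = [-40.0000 -8.0000; -26.0000 -5.0000]
S = R + BᵀPB = [3 0; 0 3] + [80.0000 52.0000; 52.0000 34.0000] = [83.0000 52.0000; 52.0000 37.0000]
BᵀPA = [-144.0000 -56.0000; -94.0000 -36.0000]
K = S⁻¹·BᵀPA = [-1.1989 -0.5450; -0.8556 -0.2071]
A−BK = [0.3188 -0.4005; -1.1444 2.2071]
AᵀP(A−BK) = [6.9319 2.0599; 2.0599 2.0272]
P' = Q + AᵀP(A−BK) = [8.1819 1.0599; 1.0599 6.0272]
tr(P') = 14.2091

-1.1989 -0.5450 -0.8556 -0.2071


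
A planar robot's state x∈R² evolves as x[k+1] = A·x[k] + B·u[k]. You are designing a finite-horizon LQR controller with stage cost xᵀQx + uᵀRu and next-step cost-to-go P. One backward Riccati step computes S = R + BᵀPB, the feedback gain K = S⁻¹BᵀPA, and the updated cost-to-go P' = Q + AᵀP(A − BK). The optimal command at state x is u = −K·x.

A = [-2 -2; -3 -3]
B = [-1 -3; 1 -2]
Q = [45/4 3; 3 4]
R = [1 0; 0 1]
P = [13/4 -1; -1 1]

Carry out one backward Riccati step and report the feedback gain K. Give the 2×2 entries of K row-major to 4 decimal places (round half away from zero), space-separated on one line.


BᵀP = [-4.2500 2.0000; -7.7500 1.0000]
S = R + BᵀPB = [1 0; 0 1] + [6.2500 8.7500; 8.7500 21.2500] = [7.2500 8.7500; 8.7500 22.2500]
BᵀPA = [2.5000 2.5000; 12.5000 12.5000]
K = S⁻¹·BᵀPA = [-0.6342 -0.6342; 0.8112 0.8112]
A−BK = [-0.2006 -0.2006; -0.7434 -0.7434]
AᵀP(A−BK) = [1.4454 1.4454; 1.4454 1.4454]
P' = Q + AᵀP(A−BK) = [12.6954 4.4454; 4.4454 5.4454]
tr(P') = 18.1409

-0.6342 -0.6342 0.8112 0.8112


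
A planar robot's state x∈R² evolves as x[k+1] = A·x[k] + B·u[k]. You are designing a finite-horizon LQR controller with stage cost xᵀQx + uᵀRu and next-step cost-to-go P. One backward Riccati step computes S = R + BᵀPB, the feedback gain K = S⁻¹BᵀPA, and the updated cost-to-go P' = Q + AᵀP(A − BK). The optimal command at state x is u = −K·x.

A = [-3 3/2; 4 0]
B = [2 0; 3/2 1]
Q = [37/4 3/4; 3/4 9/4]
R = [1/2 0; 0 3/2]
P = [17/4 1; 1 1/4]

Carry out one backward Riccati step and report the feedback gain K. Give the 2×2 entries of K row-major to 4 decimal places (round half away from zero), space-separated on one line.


-0.8535 0.6221 0.0154 0.0129

BᵀP = [10.0000 2.3750; 1.0000 0.2500]
S = R + BᵀPB = [1/2 0; 0 3/2] + [23.5625 2.3750; 2.3750 0.2500] = [24.0625 2.3750; 2.3750 1.7500]
BᵀPA = [-20.5000 15.0000; -2.0000 1.5000]
K = S⁻¹·BᵀPA = [-0.8535 0.6221; 0.0154 0.0129]
A−BK = [-1.2931 0.2558; 5.2648 -0.9460]
AᵀP(A−BK) = [0.7847 -0.3461; -0.3461 0.2116]
P' = Q + AᵀP(A−BK) = [10.0347 0.4039; 0.4039 2.4616]
tr(P') = 12.4963


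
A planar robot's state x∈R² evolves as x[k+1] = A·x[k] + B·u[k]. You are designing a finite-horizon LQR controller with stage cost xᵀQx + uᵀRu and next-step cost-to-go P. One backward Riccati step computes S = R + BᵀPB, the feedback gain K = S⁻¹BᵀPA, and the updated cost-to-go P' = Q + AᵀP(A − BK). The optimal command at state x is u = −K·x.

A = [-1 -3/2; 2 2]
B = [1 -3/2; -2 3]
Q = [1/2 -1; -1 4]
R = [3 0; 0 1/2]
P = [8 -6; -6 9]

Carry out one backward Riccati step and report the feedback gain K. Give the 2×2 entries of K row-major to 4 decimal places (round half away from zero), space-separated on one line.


BᵀP = [20.0000 -24.0000; -30.0000 36.0000]
S = R + BᵀPB = [3 0; 0 1/2] + [68.0000 -102.0000; -102.0000 153.0000] = [71.0000 -102.0000; -102.0000 153.5000]
BᵀPA = [-68.0000 -78.0000; 102.0000 117.0000]
K = S⁻¹·BᵀPA = [-0.0688 -0.0789; 0.6188 0.7098]
A−BK = [-0.0030 -0.3564; 0.0061 -0.2872]
AᵀP(A−BK) = [0.2063 0.2366; 0.2366 0.8008]
P' = Q + AᵀP(A−BK) = [0.7063 -0.7634; -0.7634 4.8008]
tr(P') = 5.5071

-0.0688 -0.0789 0.6188 0.7098


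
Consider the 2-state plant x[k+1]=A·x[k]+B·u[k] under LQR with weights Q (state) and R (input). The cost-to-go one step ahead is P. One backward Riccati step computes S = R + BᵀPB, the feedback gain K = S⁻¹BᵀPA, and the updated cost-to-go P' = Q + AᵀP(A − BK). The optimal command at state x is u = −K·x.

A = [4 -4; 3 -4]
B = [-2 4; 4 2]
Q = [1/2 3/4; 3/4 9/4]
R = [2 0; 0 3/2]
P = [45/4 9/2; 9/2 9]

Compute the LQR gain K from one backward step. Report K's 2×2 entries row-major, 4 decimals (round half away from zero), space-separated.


0.1983 -0.3950 1.0945 -1.1944

BᵀP = [-4.5000 27.0000; 54.0000 36.0000]
S = R + BᵀPB = [2 0; 0 3/2] + [117.0000 36.0000; 36.0000 288.0000] = [119.0000 36.0000; 36.0000 289.5000]
BᵀPA = [63.0000 -90.0000; 324.0000 -360.0000]
K = S⁻¹·BᵀPA = [0.1983 -0.3950; 1.0945 -1.1944]
A−BK = [0.0185 -0.0123; 0.0178 -0.0313]
AᵀP(A−BK) = [1.8853 -2.1288; -2.1288 2.4659]
P' = Q + AᵀP(A−BK) = [2.3853 -1.3788; -1.3788 4.7159]
tr(P') = 7.1012


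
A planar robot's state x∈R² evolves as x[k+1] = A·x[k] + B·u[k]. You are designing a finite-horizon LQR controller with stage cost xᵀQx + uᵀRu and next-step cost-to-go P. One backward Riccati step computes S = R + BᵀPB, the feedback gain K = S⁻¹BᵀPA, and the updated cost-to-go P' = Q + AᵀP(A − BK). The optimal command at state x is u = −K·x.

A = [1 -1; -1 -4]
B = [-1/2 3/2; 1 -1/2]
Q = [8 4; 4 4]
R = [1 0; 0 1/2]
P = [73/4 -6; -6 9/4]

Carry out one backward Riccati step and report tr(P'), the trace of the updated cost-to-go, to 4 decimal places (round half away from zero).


15.9996

BᵀP = [-15.1250 5.2500; 30.3750 -10.1250]
S = R + BᵀPB = [1 0; 0 1/2] + [12.8125 -25.3125; -25.3125 50.6250] = [13.8125 -25.3125; -25.3125 51.1250]
BᵀPA = [-20.3750 -5.8750; 40.5000 10.1250]
K = S⁻¹·BᵀPA = [-0.2524 -0.6734; 0.6672 -0.1354]
A−BK = [-0.1270 -1.1336; -0.4140 -3.3943]
AᵀP(A−BK) = [0.3353 0.5117; 0.5117 3.6643]
P' = Q + AᵀP(A−BK) = [8.3353 4.5117; 4.5117 7.6643]
tr(P') = 15.9996
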